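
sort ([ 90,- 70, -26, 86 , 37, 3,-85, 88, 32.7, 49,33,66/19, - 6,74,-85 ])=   [  -  85, - 85,-70, - 26,  -  6, 3,66/19  ,  32.7, 33,37, 49, 74, 86, 88 , 90] 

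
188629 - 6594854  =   -6406225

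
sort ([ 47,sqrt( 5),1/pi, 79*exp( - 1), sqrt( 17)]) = [1/pi,  sqrt(5 ), sqrt( 17 ),79*exp( - 1),47]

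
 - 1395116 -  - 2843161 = 1448045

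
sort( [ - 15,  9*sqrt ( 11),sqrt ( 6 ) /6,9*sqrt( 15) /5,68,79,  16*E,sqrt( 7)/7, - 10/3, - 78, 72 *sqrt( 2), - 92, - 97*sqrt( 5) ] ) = [ - 97 * sqrt(5 ), - 92, - 78, - 15,-10/3,sqrt(7 ) /7,  sqrt(6) /6,9*sqrt(15 )/5, 9*sqrt( 11),16*E,68, 79, 72*sqrt( 2)]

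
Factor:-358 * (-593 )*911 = 193399834 = 2^1 * 179^1*593^1 * 911^1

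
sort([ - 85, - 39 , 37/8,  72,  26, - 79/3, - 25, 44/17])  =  [-85, - 39,-79/3,-25,  44/17, 37/8, 26, 72] 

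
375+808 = 1183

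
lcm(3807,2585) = 209385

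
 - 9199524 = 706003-9905527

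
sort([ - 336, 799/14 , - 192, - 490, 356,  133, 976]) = [ - 490, - 336, - 192,799/14, 133, 356,976]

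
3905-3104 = 801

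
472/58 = 236/29  =  8.14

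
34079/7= 4868 + 3/7= 4868.43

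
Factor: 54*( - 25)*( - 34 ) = 2^2*3^3*5^2*17^1 = 45900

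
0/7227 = 0= 0.00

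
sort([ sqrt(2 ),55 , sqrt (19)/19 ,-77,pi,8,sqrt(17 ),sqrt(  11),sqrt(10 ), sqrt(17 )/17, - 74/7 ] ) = [ - 77,  -  74/7, sqrt( 19) /19,sqrt( 17) /17,sqrt( 2) , pi,sqrt (10),sqrt( 11 ) , sqrt(17 ),8,  55]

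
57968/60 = 966 + 2/15 = 966.13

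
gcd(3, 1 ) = 1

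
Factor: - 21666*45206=-2^2*3^1*7^1*23^1*157^1*3229^1 = - 979433196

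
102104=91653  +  10451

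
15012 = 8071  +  6941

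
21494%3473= 656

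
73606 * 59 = 4342754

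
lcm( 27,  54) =54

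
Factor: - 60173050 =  - 2^1*5^2*7^1*171923^1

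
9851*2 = 19702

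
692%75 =17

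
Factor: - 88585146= - 2^1*3^2*13^1 * 378569^1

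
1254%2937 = 1254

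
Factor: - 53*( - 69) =3^1*23^1 * 53^1 = 3657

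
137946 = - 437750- - 575696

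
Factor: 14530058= 2^1 * 821^1 *8849^1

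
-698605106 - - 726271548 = 27666442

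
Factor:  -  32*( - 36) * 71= 81792= 2^7* 3^2*71^1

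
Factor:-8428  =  -2^2*7^2*43^1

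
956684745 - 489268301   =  467416444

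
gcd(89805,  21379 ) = 1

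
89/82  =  89/82 = 1.09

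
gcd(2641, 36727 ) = 19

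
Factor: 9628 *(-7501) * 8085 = - 2^2*3^1*5^1 * 7^2*11^1 *13^1*29^1*83^1 * 577^1 = - 583895692380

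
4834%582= 178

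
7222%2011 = 1189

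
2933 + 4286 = 7219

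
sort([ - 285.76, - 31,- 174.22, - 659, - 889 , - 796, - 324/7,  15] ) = [ -889, - 796, - 659, - 285.76, - 174.22, - 324/7,-31,15] 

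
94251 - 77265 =16986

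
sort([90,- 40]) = [ - 40,90 ] 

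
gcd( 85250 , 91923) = 1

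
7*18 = 126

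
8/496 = 1/62  =  0.02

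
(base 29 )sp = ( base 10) 837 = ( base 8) 1505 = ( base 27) 140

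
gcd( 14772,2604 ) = 12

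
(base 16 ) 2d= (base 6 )113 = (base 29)1g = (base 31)1e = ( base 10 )45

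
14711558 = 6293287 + 8418271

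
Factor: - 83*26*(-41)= 88478=2^1 * 13^1*41^1*83^1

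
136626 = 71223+65403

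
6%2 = 0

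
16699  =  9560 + 7139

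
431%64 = 47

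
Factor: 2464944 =2^4*3^1*89^1*577^1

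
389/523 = 389/523=0.74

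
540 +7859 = 8399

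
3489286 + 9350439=12839725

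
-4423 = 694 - 5117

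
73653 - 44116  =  29537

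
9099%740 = 219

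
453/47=9 + 30/47 = 9.64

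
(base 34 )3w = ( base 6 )342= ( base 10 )134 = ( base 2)10000110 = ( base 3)11222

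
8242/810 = 4121/405 = 10.18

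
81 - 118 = -37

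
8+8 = 16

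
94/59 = 1+35/59 = 1.59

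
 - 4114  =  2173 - 6287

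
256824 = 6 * 42804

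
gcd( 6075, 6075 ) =6075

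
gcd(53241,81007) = 1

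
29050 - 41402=-12352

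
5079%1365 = 984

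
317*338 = 107146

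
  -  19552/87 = -225 + 23/87 = -224.74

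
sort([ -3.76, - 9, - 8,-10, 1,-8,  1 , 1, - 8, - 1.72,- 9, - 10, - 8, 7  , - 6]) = [ - 10, - 10, - 9, - 9, -8 , - 8, - 8,-8,-6 , - 3.76, - 1.72,1,1, 1, 7 ] 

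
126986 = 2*63493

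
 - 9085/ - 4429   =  9085/4429 = 2.05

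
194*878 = 170332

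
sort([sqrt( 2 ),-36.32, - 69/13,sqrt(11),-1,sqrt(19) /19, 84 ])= [- 36.32,-69/13,-1, sqrt(19)/19, sqrt(2 ),sqrt( 11), 84] 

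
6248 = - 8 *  (-781)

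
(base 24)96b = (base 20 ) D6J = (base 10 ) 5339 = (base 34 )4l1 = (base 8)12333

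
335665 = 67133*5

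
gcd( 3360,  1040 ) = 80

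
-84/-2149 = 12/307 = 0.04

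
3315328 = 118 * 28096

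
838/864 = 419/432 = 0.97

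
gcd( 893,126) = 1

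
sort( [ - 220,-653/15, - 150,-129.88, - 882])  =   [ - 882, - 220, - 150, - 129.88, - 653/15 ] 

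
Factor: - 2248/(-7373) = 2^3*73^( - 1)*101^(-1) *281^1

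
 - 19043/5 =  - 19043/5 = - 3808.60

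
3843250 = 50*76865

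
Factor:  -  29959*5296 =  - 158662864 =- 2^4 * 331^1*29959^1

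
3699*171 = 632529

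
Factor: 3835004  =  2^2*467^1*2053^1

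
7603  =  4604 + 2999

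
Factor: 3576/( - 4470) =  - 2^2 * 5^( - 1 ) = - 4/5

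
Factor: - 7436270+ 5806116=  - 1630154 = - 2^1* 353^1*2309^1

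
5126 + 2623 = 7749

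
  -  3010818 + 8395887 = 5385069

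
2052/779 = 2+ 26/41 = 2.63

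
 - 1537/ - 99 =1537/99=15.53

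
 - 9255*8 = -74040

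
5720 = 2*2860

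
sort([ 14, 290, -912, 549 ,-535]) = [ - 912, - 535,14, 290,549]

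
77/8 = 77/8=9.62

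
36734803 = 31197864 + 5536939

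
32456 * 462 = 14994672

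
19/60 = 19/60= 0.32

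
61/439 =61/439 = 0.14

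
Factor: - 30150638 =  - 2^1*7^1 * 1237^1 * 1741^1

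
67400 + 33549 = 100949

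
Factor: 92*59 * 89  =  2^2 * 23^1 * 59^1*89^1  =  483092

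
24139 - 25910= - 1771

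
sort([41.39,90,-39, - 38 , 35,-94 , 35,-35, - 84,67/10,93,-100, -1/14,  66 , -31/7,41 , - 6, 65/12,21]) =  [ - 100, - 94,-84 , - 39,-38,  -  35,  -  6, - 31/7,-1/14,65/12,  67/10, 21,  35,35, 41 , 41.39,66,90,93 ]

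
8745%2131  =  221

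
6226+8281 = 14507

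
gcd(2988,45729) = 9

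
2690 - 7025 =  - 4335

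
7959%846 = 345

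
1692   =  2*846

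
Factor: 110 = 2^1*5^1*11^1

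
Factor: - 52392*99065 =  - 2^3 * 3^1*5^1*37^1*59^1 * 19813^1 = -  5190213480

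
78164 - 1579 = 76585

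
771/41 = 771/41 = 18.80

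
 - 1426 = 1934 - 3360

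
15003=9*1667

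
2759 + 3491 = 6250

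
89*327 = 29103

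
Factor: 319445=5^1*7^1 * 9127^1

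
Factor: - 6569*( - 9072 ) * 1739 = 2^4*3^4*7^1*37^1 * 47^1*6569^1 = 103633910352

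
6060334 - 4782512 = 1277822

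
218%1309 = 218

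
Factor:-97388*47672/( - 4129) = 4642680736/4129 = 2^5*59^1 * 97^1*101^1*251^1*4129^(-1)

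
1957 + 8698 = 10655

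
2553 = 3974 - 1421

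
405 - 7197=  - 6792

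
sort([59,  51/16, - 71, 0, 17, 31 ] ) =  [ - 71, 0,51/16 , 17,31, 59] 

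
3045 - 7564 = -4519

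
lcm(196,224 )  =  1568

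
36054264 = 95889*376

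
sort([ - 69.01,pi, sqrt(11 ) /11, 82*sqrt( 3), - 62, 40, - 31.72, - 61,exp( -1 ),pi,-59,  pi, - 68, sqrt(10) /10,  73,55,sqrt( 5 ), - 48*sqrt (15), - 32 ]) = [-48*sqrt( 15 ), - 69.01 , - 68, -62, - 61,  -  59, - 32, - 31.72, sqrt( 11) /11, sqrt (10) /10, exp( - 1), sqrt( 5 )  ,  pi , pi, pi,40, 55 , 73, 82*sqrt( 3 )] 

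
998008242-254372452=743635790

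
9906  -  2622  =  7284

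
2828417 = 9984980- 7156563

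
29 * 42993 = 1246797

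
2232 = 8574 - 6342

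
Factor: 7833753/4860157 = 3^4*17^1 *5689^1*4860157^( - 1)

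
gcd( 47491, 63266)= 1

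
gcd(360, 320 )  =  40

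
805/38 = 805/38 = 21.18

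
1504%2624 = 1504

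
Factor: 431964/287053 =2^2*3^2 * 13^1* 311^( - 1 ) = 468/311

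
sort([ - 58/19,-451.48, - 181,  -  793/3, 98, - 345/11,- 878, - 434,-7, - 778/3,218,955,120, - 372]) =[-878,-451.48, - 434, - 372, - 793/3, - 778/3,  -  181, - 345/11,  -  7, - 58/19,98, 120,218,955] 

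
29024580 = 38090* 762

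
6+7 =13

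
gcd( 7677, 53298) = 9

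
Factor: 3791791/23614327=11^( - 1)*173^(-1 )*12409^( - 1 ) * 3791791^1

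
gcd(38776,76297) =1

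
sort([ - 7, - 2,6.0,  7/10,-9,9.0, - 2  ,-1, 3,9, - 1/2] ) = [-9,-7,  -  2, - 2, - 1,-1/2,7/10,3,6.0, 9.0,9 ]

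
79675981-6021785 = 73654196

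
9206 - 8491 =715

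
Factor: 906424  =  2^3*29^1*3907^1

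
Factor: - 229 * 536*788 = - 2^5*67^1*197^1*229^1 = - 96722272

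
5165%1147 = 577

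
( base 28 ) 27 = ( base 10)63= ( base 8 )77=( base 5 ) 223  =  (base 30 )23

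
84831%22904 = 16119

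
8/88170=4/44085 = 0.00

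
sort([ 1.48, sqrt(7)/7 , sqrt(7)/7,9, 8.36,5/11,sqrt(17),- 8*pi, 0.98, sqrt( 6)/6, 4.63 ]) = [ - 8*pi, sqrt( 7) /7,  sqrt( 7) /7, sqrt( 6 )/6,5/11, 0.98, 1.48,sqrt( 17),4.63, 8.36,  9]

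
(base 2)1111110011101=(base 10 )8093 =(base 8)17635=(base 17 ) 1B01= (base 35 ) 6L8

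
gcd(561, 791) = 1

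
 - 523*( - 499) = 260977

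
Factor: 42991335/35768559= 3^1*5^1 * 955363^1 * 11922853^( - 1) = 14330445/11922853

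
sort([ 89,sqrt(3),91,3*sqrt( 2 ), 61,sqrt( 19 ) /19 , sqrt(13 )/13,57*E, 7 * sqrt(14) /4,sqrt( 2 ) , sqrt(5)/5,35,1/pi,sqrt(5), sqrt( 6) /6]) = [ sqrt( 19)/19, sqrt (13 ) /13,1/pi,  sqrt(6 ) /6,sqrt(5)/5,sqrt( 2),sqrt(3 ),sqrt(5 ),3*sqrt( 2 ),7 * sqrt(14) /4,35,61,  89,91,57*E]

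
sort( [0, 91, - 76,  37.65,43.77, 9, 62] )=[ - 76, 0, 9, 37.65, 43.77,  62, 91] 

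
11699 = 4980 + 6719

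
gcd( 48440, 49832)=8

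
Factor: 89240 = 2^3*5^1*23^1 * 97^1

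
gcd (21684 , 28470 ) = 78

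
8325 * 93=774225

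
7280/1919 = 3+1523/1919 =3.79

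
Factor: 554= 2^1* 277^1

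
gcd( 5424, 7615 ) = 1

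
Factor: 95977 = 7^1*13711^1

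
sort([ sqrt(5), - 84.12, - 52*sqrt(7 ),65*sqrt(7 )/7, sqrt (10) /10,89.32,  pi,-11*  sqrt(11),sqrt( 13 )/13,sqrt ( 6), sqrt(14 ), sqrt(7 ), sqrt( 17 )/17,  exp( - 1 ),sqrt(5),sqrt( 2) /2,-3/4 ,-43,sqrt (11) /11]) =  [ - 52*sqrt( 7), - 84.12, - 43, - 11 * sqrt(11), - 3/4,sqrt(17) /17, sqrt(13 ) /13,sqrt(11 )/11,sqrt( 10) /10,exp( - 1),sqrt( 2)/2,sqrt(5),sqrt(5),sqrt( 6) , sqrt(7),pi,sqrt(14), 65*sqrt(7 )/7 , 89.32]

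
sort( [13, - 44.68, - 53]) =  [ - 53, - 44.68,13]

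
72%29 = 14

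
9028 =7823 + 1205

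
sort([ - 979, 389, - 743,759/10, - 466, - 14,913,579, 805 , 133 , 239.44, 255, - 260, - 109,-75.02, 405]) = [ - 979, - 743,-466, - 260,-109,-75.02, - 14, 759/10, 133, 239.44,255, 389, 405,579,805,913 ] 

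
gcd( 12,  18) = 6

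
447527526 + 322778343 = 770305869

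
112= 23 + 89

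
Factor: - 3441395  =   - 5^1*17^1 * 40487^1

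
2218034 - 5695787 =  - 3477753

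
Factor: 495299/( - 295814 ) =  - 2^( - 1)  *7^1 *173^1 * 353^( - 1)* 409^1*419^(-1 )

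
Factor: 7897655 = 5^1*673^1*2347^1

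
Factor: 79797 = 3^1*67^1*397^1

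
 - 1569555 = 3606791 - 5176346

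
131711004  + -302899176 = - 171188172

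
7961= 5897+2064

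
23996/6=3999+ 1/3 = 3999.33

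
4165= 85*49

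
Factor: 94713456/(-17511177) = - 31571152/5837059 = -  2^4 * 109^(  -  1 ) *53551^(  -  1 )* 1973197^1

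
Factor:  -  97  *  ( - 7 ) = 679 =7^1*97^1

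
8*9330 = 74640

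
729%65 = 14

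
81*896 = 72576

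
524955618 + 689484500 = 1214440118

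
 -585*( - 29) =16965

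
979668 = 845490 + 134178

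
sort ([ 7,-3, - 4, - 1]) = [ - 4, - 3, - 1, 7] 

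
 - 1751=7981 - 9732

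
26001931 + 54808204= 80810135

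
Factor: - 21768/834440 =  - 3/115= - 3^1*5^( - 1 )*23^( -1 )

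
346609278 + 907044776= 1253654054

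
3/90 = 1/30 = 0.03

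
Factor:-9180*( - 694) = 6370920  =  2^3*3^3*5^1  *17^1*347^1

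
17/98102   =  17/98102 = 0.00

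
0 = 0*72357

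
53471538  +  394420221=447891759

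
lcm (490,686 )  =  3430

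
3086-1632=1454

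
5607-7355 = -1748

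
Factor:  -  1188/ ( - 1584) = 2^(-2) * 3^1 = 3/4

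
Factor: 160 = 2^5*5^1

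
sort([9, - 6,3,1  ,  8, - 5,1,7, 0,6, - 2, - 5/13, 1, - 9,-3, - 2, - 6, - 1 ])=[ - 9, - 6,- 6,  -  5, - 3, - 2, - 2, - 1,-5/13,  0,1,1,1 , 3,  6,7, 8,  9 ]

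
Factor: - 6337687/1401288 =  - 2^( - 3 )*3^( - 1 )*7^( - 1 )*19^(  -  1 ) * 53^1*197^1*439^ ( - 1 )*607^1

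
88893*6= 533358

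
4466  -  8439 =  - 3973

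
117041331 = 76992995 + 40048336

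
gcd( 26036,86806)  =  2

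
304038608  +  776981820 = 1081020428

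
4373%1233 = 674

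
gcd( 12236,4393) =23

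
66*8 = 528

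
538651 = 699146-160495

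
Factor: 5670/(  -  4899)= -2^1*3^3*5^1*7^1*23^( - 1)*71^( - 1 ) =- 1890/1633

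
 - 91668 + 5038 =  - 86630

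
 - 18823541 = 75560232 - 94383773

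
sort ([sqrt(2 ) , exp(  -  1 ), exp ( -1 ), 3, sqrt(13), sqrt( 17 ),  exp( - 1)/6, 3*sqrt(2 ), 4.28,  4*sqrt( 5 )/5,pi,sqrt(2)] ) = [exp(-1 )/6,exp ( - 1),exp(  -  1 ),sqrt(2 ),sqrt( 2),4*sqrt (5)/5,3, pi, sqrt( 13), sqrt( 17 ),3*sqrt(2 ),  4.28 ]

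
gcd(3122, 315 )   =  7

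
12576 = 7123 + 5453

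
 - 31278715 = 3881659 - 35160374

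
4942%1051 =738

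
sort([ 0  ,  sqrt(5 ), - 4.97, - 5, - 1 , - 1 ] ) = [ - 5 , - 4.97, - 1 , - 1, 0, sqrt ( 5)]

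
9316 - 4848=4468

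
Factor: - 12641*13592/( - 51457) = 2^3*7^ ( - 1)*1699^1*7351^ ( - 1)*  12641^1 = 171816472/51457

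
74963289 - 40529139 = 34434150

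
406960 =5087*80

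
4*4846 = 19384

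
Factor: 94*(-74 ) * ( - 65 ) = 2^2*5^1 * 13^1 * 37^1*47^1 = 452140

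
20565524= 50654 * 406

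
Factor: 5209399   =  13^1*400723^1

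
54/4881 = 18/1627 = 0.01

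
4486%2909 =1577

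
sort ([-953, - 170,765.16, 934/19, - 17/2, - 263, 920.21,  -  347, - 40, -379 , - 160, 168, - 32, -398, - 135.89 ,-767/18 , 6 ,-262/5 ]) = [ - 953, -398, - 379 , -347, - 263,  -  170 ,-160  ,-135.89,-262/5,  -  767/18, - 40,-32, - 17/2 , 6,934/19, 168, 765.16 , 920.21 ] 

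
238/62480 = 119/31240 = 0.00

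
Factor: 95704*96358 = 2^4*7^1*1709^1*48179^1 = 9221846032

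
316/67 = 4 + 48/67 = 4.72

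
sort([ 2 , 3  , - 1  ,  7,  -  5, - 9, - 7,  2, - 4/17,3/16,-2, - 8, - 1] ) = [ - 9, - 8, - 7, - 5, - 2,  -  1,  -  1, - 4/17,3/16,2,2,3,7 ] 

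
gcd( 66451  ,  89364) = 11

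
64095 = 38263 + 25832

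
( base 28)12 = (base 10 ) 30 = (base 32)U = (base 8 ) 36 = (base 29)11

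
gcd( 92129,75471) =1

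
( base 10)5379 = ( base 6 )40523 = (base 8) 12403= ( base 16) 1503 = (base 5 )133004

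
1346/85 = 15 + 71/85 = 15.84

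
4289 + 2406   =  6695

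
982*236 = 231752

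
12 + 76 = 88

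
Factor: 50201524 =2^2 *31^1*404851^1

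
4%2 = 0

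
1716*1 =1716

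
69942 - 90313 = -20371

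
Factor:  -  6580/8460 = - 7/9 = -3^(  -  2) * 7^1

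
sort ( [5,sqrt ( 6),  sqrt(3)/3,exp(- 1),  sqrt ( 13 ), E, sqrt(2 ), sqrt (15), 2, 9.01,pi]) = [exp( - 1),  sqrt( 3) /3, sqrt( 2),2, sqrt(6 ),E,pi,sqrt( 13),  sqrt(15 ),  5,  9.01 ]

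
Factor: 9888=2^5*3^1*103^1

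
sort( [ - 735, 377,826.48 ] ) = [-735,  377,826.48 ] 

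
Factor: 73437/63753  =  7^1*13^1*79^( - 1)=91/79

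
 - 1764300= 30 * (  -  58810)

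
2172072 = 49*44328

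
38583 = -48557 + 87140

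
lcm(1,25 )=25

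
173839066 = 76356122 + 97482944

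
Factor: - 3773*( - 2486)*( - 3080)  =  - 28889408240 = - 2^4 * 5^1*7^4 * 11^3*113^1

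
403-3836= - 3433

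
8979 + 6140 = 15119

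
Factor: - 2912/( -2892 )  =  2^3 * 3^( - 1) *7^1*13^1*241^( - 1) = 728/723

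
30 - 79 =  - 49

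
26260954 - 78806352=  - 52545398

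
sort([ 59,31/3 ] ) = [ 31/3,  59]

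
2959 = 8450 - 5491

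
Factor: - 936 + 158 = -778= -2^1*389^1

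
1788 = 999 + 789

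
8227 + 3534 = 11761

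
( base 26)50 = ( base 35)3P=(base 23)5F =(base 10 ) 130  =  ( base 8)202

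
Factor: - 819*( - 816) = 2^4*3^3*7^1 * 13^1*17^1 = 668304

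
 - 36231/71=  - 36231/71 = - 510.30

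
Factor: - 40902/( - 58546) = 51/73 = 3^1*17^1*73^( -1 ) 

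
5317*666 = 3541122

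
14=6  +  8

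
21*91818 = 1928178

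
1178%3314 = 1178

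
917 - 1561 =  - 644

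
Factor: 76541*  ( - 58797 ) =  - 3^2*47^1*139^1*76541^1 = -4500381177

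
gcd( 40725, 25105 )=5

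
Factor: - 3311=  - 7^1  *11^1 *43^1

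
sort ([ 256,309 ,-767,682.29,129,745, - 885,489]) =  [  -  885,  -  767,129, 256, 309,489,  682.29 , 745 ] 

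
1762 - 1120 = 642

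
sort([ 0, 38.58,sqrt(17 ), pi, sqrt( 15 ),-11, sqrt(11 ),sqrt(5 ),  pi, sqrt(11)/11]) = [ - 11 , 0,  sqrt ( 11)/11,  sqrt(5), pi, pi, sqrt( 11), sqrt(15 ), sqrt(17), 38.58]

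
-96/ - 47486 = 48/23743=0.00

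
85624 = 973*88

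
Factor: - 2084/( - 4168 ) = 1/2= 2^( - 1)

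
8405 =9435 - 1030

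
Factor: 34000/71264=2^(-1)*5^3*131^( - 1 ) = 125/262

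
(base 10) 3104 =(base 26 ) 4FA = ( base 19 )8b7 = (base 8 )6040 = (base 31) 374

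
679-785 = -106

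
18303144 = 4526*4044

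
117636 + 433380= 551016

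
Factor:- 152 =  - 2^3 * 19^1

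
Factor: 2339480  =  2^3* 5^1*11^1*13^1  *  409^1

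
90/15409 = 90/15409=   0.01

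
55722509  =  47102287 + 8620222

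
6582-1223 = 5359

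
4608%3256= 1352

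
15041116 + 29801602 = 44842718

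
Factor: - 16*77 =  - 1232 = -2^4*7^1 * 11^1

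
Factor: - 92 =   -  2^2*23^1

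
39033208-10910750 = 28122458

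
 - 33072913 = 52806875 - 85879788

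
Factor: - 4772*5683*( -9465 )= 2^2*3^1*5^1*631^1 * 1193^1*5683^1 = 256683947340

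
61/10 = 61/10 = 6.10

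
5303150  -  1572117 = 3731033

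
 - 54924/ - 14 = 3923 + 1/7 = 3923.14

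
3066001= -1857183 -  - 4923184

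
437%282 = 155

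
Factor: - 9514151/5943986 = -2^( - 1)*  2971993^( - 1 )*9514151^1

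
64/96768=1/1512 = 0.00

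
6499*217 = 1410283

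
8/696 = 1/87 = 0.01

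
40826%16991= 6844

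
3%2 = 1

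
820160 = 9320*88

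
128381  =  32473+95908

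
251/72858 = 251/72858 = 0.00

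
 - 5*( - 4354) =21770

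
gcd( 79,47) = 1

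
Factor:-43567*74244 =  - 2^2*3^1*19^1*23^1*269^1*2293^1 = - 3234588348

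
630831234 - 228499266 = 402331968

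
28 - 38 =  - 10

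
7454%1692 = 686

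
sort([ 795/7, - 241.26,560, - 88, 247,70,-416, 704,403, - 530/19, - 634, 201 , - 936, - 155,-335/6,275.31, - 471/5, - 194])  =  [ - 936, -634,-416,- 241.26, - 194, - 155, - 471/5, - 88, -335/6, - 530/19 , 70, 795/7, 201,247,275.31,403 , 560,704 ] 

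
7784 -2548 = 5236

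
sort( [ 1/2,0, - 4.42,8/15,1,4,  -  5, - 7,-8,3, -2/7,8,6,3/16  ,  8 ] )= [  -  8,-7, - 5, - 4.42, -2/7,0, 3/16,1/2,8/15, 1, 3,4,6,8,8 ] 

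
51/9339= 17/3113 = 0.01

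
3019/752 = 3019/752 =4.01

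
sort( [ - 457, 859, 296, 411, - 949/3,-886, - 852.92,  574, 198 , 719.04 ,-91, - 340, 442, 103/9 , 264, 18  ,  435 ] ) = [ - 886, - 852.92, - 457, - 340,-949/3, - 91, 103/9, 18,198,264, 296,411,435, 442, 574 , 719.04 , 859 ] 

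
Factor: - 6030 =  - 2^1*3^2 * 5^1*67^1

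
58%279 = 58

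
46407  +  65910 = 112317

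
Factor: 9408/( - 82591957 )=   -  2^6* 3^1*7^1*71^(  -  1) * 137^(  -  1) *1213^(-1) = -1344/11798851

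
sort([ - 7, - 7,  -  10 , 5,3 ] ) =[ - 10 , - 7,-7,3,5 ]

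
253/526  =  253/526 = 0.48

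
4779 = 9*531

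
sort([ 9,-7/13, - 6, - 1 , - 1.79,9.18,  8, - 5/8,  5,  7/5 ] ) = [ - 6, - 1.79, - 1, - 5/8,- 7/13,  7/5,5 , 8, 9 , 9.18]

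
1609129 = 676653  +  932476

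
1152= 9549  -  8397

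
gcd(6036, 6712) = 4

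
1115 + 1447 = 2562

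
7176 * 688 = 4937088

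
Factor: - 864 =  - 2^5*3^3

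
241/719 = 241/719 = 0.34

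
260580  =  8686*30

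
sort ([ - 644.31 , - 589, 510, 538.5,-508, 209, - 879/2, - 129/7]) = [ - 644.31,-589, - 508, - 879/2, -129/7, 209, 510,538.5]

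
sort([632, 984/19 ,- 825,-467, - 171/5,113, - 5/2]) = [-825, - 467,-171/5, -5/2,984/19  ,  113 , 632]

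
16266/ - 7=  - 16266/7 = -2323.71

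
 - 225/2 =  - 225/2 = - 112.50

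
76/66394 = 38/33197 = 0.00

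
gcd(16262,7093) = 173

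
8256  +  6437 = 14693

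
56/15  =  56/15 = 3.73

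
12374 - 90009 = -77635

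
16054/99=16054/99 =162.16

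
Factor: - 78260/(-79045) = 2^2*7^1*13^1 * 43^1 *15809^( - 1) = 15652/15809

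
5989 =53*113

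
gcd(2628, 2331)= 9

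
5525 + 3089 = 8614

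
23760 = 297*80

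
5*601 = 3005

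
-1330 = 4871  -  6201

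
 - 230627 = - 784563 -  - 553936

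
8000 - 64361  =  -56361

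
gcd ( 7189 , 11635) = 13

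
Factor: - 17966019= -3^1*31^1*193183^1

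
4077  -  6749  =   - 2672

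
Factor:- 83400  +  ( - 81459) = -164859 = - 3^1 * 179^1*307^1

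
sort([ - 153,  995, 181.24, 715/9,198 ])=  [ - 153, 715/9,181.24,198, 995 ] 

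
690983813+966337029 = 1657320842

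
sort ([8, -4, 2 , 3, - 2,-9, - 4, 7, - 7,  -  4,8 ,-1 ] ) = [-9, - 7, - 4,  -  4,-4,-2,- 1, 2, 3,7,8,  8 ]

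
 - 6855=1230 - 8085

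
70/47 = 1 + 23/47 =1.49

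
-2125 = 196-2321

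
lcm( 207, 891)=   20493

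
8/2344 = 1/293 = 0.00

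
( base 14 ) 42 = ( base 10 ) 58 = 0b111010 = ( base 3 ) 2011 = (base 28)22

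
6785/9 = 6785/9= 753.89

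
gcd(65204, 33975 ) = 1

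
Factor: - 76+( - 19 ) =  - 95 = - 5^1*19^1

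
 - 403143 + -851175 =-1254318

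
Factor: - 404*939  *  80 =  - 30348480= - 2^6*3^1*5^1*101^1*313^1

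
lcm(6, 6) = 6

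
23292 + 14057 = 37349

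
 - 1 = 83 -84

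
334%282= 52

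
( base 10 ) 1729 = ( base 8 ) 3301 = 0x6C1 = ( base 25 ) 2J4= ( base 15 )7A4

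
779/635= 779/635=1.23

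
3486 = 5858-2372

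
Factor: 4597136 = 2^4*  287321^1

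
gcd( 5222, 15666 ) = 5222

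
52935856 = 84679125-31743269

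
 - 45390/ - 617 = 45390/617  =  73.57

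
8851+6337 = 15188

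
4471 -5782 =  -1311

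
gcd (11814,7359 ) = 33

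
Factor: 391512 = 2^3*3^1*11^1*1483^1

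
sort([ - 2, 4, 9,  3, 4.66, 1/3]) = [ - 2,1/3,3, 4, 4.66,  9]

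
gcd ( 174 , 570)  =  6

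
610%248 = 114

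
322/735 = 46/105 = 0.44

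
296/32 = 37/4 = 9.25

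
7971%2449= 624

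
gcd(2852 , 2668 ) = 92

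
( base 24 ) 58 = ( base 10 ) 128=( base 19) 6E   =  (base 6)332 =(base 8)200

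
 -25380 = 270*( - 94)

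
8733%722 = 69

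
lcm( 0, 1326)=0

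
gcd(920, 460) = 460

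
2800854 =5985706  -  3184852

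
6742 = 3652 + 3090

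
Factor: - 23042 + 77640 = 54598 = 2^1*27299^1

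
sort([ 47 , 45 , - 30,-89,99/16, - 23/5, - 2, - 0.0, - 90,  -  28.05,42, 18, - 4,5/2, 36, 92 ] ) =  [ - 90, - 89,-30, - 28.05, - 23/5, - 4, - 2,-0.0,5/2, 99/16,18, 36,42,45,  47, 92]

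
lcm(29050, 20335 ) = 203350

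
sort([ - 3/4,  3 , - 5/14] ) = [ - 3/4, - 5/14,3] 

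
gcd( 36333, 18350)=367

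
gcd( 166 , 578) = 2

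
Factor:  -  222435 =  - 3^2 *5^1*4943^1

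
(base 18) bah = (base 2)111010110001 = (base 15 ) 11AB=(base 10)3761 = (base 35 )32g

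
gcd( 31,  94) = 1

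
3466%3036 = 430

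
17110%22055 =17110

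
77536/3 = 77536/3  =  25845.33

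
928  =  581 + 347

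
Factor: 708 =2^2*3^1*59^1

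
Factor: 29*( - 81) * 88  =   - 2^3*3^4*11^1*29^1 = -206712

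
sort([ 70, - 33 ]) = [  -  33,70] 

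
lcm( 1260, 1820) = 16380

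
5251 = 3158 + 2093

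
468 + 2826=3294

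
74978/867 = 86 + 416/867 =86.48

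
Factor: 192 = 2^6*3^1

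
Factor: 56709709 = 7^2 * 1157341^1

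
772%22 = 2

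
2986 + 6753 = 9739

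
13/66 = 13/66 = 0.20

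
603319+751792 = 1355111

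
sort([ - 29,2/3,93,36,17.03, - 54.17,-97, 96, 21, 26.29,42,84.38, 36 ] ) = [-97,- 54.17, - 29,2/3,17.03,21, 26.29,36,36, 42, 84.38,  93,96]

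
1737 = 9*193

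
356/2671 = 356/2671= 0.13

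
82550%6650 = 2750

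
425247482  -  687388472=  - 262140990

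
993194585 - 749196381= 243998204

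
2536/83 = 2536/83 = 30.55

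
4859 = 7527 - 2668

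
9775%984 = 919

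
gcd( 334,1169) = 167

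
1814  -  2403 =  - 589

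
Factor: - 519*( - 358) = 185802 = 2^1* 3^1 * 173^1*179^1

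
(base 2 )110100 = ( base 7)103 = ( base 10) 52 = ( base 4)310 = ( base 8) 64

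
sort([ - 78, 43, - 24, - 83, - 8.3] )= [ - 83, - 78,  -  24, - 8.3,43]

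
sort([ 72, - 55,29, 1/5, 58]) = [ - 55, 1/5,29, 58, 72 ] 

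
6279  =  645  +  5634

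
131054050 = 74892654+56161396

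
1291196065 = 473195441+818000624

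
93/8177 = 93/8177= 0.01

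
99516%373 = 298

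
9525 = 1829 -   -  7696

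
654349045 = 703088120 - 48739075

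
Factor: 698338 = 2^1* 37^1*9437^1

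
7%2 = 1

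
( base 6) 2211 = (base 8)777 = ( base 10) 511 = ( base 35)el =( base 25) kb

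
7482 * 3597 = 26912754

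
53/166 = 53/166 =0.32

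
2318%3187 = 2318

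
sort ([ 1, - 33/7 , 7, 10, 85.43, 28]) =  [ - 33/7 , 1 , 7, 10,28, 85.43]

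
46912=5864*8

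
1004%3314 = 1004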